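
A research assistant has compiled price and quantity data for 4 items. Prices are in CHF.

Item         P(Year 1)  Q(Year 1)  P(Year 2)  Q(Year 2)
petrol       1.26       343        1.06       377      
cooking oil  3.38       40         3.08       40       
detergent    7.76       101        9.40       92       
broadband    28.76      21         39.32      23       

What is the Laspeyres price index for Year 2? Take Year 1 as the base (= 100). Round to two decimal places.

115.69

Laspeyres price index uses base-period quantities as weights.
ΣP(Year 2)·Q(Year 1) = 1.06×343 + 3.08×40 + 9.40×101 + 39.32×21 = 363.58 + 123.2 + 949.4 + 825.72 = 2261.9
ΣP(Year 1)·Q(Year 1) = 1.26×343 + 3.38×40 + 7.76×101 + 28.76×21 = 432.18 + 135.2 + 783.76 + 603.96 = 1955.1
Index = 2261.9 / 1955.1 × 100 = 115.6923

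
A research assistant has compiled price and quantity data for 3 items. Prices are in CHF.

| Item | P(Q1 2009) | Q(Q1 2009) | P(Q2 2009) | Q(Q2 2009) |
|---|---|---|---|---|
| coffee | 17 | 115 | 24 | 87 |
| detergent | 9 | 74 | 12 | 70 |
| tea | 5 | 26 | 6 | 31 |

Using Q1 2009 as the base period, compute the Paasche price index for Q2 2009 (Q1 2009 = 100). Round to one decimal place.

Paasche price index uses current-period quantities as weights.
ΣP(Q2 2009)·Q(Q2 2009) = 24×87 + 12×70 + 6×31 = 2088 + 840 + 186 = 3114
ΣP(Q1 2009)·Q(Q2 2009) = 17×87 + 9×70 + 5×31 = 1479 + 630 + 155 = 2264
Index = 3114 / 2264 × 100 = 137.5442

137.5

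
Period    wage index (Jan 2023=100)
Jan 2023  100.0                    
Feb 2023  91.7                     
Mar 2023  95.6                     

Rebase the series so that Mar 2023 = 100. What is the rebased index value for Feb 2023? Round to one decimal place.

Rebased(Feb 2023) = 91.7 / 95.6 × 100 = 95.9205

95.9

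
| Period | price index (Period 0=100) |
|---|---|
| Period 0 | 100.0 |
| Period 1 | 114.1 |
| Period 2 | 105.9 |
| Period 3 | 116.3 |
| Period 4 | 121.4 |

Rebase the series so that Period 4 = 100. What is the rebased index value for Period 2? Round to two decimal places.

87.23

Rebased(Period 2) = 105.9 / 121.4 × 100 = 87.2323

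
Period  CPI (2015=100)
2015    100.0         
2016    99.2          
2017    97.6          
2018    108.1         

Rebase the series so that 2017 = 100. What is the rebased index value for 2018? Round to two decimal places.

110.76

Rebased(2018) = 108.1 / 97.6 × 100 = 110.7582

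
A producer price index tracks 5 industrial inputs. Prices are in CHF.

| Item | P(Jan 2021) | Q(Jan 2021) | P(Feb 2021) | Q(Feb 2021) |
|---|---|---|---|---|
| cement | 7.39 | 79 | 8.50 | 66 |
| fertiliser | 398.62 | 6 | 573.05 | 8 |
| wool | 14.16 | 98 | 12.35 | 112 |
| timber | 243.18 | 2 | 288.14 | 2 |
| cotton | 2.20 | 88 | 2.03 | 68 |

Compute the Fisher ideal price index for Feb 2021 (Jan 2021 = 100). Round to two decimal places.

Laspeyres component (base-period weights):
ΣP(Feb 2021)Q(Jan 2021) = 8.50×79 + 573.05×6 + 12.35×98 + 288.14×2 + 2.03×88 = 671.5 + 3438.3 + 1210.3 + 576.28 + 178.64 = 6075.02
ΣP(Jan 2021)Q(Jan 2021) = 7.39×79 + 398.62×6 + 14.16×98 + 243.18×2 + 2.20×88 = 583.81 + 2391.72 + 1387.68 + 486.36 + 193.6 = 5043.17
L = 6075.02 / 5043.17 × 100 = 120.4603
Paasche component (current-period weights):
ΣP(Feb 2021)Q(Feb 2021) = 8.50×66 + 573.05×8 + 12.35×112 + 288.14×2 + 2.03×68 = 561 + 4584.4 + 1383.2 + 576.28 + 138.04 = 7242.92
ΣP(Jan 2021)Q(Feb 2021) = 7.39×66 + 398.62×8 + 14.16×112 + 243.18×2 + 2.20×68 = 487.74 + 3188.96 + 1585.92 + 486.36 + 149.6 = 5898.58
P = 7242.92 / 5898.58 × 100 = 122.7909
Fisher = √(L × P) = √(120.4603 × 122.7909) = 121.6200

121.62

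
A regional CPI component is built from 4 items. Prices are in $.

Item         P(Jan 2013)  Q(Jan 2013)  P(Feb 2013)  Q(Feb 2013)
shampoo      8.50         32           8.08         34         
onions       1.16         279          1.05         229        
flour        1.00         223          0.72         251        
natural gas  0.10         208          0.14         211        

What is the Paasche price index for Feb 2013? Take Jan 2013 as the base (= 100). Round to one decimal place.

87.7

Paasche price index uses current-period quantities as weights.
ΣP(Feb 2013)·Q(Feb 2013) = 8.08×34 + 1.05×229 + 0.72×251 + 0.14×211 = 274.72 + 240.45 + 180.72 + 29.54 = 725.43
ΣP(Jan 2013)·Q(Feb 2013) = 8.50×34 + 1.16×229 + 1.00×251 + 0.10×211 = 289 + 265.64 + 251 + 21.1 = 826.74
Index = 725.43 / 826.74 × 100 = 87.7458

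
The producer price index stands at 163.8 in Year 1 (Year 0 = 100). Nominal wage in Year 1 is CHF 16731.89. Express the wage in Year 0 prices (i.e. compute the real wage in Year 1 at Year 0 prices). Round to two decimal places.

10214.83

Real = Nominal ÷ (Index/100) = 16731.89 ÷ (163.8/100)
     = 16731.89 ÷ 1.638 = 10214.8291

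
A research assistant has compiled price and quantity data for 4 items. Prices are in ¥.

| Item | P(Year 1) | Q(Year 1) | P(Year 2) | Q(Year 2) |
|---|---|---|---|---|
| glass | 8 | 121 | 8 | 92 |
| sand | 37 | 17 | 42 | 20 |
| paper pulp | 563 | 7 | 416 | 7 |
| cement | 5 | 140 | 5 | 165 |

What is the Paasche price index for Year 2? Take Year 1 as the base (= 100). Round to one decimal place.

85.1

Paasche price index uses current-period quantities as weights.
ΣP(Year 2)·Q(Year 2) = 8×92 + 42×20 + 416×7 + 5×165 = 736 + 840 + 2912 + 825 = 5313
ΣP(Year 1)·Q(Year 2) = 8×92 + 37×20 + 563×7 + 5×165 = 736 + 740 + 3941 + 825 = 6242
Index = 5313 / 6242 × 100 = 85.1169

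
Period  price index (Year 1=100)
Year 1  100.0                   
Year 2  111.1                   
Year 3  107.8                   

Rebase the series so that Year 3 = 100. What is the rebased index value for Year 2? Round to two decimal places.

103.06

Rebased(Year 2) = 111.1 / 107.8 × 100 = 103.0612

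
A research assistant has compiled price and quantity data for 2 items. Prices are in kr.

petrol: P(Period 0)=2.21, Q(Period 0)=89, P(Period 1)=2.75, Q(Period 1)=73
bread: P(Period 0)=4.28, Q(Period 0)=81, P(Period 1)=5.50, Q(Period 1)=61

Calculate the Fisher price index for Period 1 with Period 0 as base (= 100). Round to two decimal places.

126.99

Laspeyres component (base-period weights):
ΣP(Period 1)Q(Period 0) = 2.75×89 + 5.50×81 = 244.75 + 445.5 = 690.25
ΣP(Period 0)Q(Period 0) = 2.21×89 + 4.28×81 = 196.69 + 346.68 = 543.37
L = 690.25 / 543.37 × 100 = 127.0313
Paasche component (current-period weights):
ΣP(Period 1)Q(Period 1) = 2.75×73 + 5.50×61 = 200.75 + 335.5 = 536.25
ΣP(Period 0)Q(Period 1) = 2.21×73 + 4.28×61 = 161.33 + 261.08 = 422.41
P = 536.25 / 422.41 × 100 = 126.9501
Fisher = √(L × P) = √(127.0313 × 126.9501) = 126.9907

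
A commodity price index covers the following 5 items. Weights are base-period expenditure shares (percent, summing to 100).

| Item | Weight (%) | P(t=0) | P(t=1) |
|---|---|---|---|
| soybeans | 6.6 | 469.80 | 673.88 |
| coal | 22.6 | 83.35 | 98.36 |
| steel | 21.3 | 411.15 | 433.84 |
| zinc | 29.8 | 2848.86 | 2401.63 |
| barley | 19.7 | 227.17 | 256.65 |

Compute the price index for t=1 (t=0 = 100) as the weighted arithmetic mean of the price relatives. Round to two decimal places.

105.99

soybeans: 6.6 × (673.88/469.80) = 6.6 × 1.434398 = 9.4670
coal: 22.6 × (98.36/83.35) = 22.6 × 1.180084 = 26.6699
steel: 21.3 × (433.84/411.15) = 21.3 × 1.055187 = 22.4755
zinc: 29.8 × (2401.63/2848.86) = 29.8 × 0.843014 = 25.1218
barley: 19.7 × (256.65/227.17) = 19.7 × 1.129771 = 22.2565
Index = Σ wᵢ·(p₁ᵢ/p₀ᵢ) = 9.4670 + 26.6699 + 22.4755 + 25.1218 + 22.2565 = 105.9907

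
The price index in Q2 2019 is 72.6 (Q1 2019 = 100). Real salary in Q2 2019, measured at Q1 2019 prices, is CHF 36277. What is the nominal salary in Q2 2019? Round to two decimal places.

Nominal = Real × (Index/100) = 36277 × (72.6/100)
        = 36277 × 0.726 = 26337.1020

26337.10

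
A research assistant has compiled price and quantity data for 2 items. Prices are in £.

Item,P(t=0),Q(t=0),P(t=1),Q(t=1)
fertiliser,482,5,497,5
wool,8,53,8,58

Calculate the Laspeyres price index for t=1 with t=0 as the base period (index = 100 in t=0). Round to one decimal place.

102.6

Laspeyres price index uses base-period quantities as weights.
ΣP(t=1)·Q(t=0) = 497×5 + 8×53 = 2485 + 424 = 2909
ΣP(t=0)·Q(t=0) = 482×5 + 8×53 = 2410 + 424 = 2834
Index = 2909 / 2834 × 100 = 102.6464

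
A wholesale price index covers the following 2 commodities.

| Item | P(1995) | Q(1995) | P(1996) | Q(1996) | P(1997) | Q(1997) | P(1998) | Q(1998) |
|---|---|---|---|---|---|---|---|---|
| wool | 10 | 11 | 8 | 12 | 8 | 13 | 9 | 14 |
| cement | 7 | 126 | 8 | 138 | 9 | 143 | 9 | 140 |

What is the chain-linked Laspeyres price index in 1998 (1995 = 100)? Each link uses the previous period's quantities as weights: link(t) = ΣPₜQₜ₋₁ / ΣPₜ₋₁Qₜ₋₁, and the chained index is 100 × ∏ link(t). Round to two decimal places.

Link 1995→1996:
ΣP(1996)Q(1995) = 8×11 + 8×126 = 88 + 1008 = 1096
ΣP(1995)Q(1995) = 10×11 + 7×126 = 110 + 882 = 992
link = 1096/992 = 1.104839
Link 1996→1997:
ΣP(1997)Q(1996) = 8×12 + 9×138 = 96 + 1242 = 1338
ΣP(1996)Q(1996) = 8×12 + 8×138 = 96 + 1104 = 1200
link = 1338/1200 = 1.115000
Link 1997→1998:
ΣP(1998)Q(1997) = 9×13 + 9×143 = 117 + 1287 = 1404
ΣP(1997)Q(1997) = 8×13 + 9×143 = 104 + 1287 = 1391
link = 1404/1391 = 1.009346
Chained index = 100 × 1.104839 × 1.115000 × 1.009346 = 124.3408

124.34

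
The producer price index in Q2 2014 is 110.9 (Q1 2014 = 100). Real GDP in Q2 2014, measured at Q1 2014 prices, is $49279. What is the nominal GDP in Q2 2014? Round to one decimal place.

54650.4

Nominal = Real × (Index/100) = 49279 × (110.9/100)
        = 49279 × 1.109 = 54650.4110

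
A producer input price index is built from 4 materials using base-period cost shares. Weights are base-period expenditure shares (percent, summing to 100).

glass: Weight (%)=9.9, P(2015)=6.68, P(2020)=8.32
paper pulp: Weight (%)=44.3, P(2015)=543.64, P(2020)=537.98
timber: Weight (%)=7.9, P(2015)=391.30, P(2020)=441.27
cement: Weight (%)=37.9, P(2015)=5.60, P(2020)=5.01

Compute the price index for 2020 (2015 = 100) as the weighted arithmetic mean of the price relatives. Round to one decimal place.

99.0

glass: 9.9 × (8.32/6.68) = 9.9 × 1.245509 = 12.3305
paper pulp: 44.3 × (537.98/543.64) = 44.3 × 0.989589 = 43.8388
timber: 7.9 × (441.27/391.30) = 7.9 × 1.127703 = 8.9088
cement: 37.9 × (5.01/5.60) = 37.9 × 0.894643 = 33.9070
Index = Σ wᵢ·(p₁ᵢ/p₀ᵢ) = 12.3305 + 43.8388 + 8.9088 + 33.9070 = 98.9851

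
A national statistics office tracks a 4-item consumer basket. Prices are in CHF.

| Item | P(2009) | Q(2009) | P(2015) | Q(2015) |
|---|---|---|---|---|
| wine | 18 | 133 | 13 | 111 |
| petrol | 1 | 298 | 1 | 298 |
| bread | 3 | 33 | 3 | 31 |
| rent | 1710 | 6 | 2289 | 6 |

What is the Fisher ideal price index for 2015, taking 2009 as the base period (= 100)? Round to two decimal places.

122.30

Laspeyres component (base-period weights):
ΣP(2015)Q(2009) = 13×133 + 1×298 + 3×33 + 2289×6 = 1729 + 298 + 99 + 13734 = 15860
ΣP(2009)Q(2009) = 18×133 + 1×298 + 3×33 + 1710×6 = 2394 + 298 + 99 + 10260 = 13051
L = 15860 / 13051 × 100 = 121.5233
Paasche component (current-period weights):
ΣP(2015)Q(2015) = 13×111 + 1×298 + 3×31 + 2289×6 = 1443 + 298 + 93 + 13734 = 15568
ΣP(2009)Q(2015) = 18×111 + 1×298 + 3×31 + 1710×6 = 1998 + 298 + 93 + 10260 = 12649
P = 15568 / 12649 × 100 = 123.0769
Fisher = √(L × P) = √(121.5233 × 123.0769) = 122.2976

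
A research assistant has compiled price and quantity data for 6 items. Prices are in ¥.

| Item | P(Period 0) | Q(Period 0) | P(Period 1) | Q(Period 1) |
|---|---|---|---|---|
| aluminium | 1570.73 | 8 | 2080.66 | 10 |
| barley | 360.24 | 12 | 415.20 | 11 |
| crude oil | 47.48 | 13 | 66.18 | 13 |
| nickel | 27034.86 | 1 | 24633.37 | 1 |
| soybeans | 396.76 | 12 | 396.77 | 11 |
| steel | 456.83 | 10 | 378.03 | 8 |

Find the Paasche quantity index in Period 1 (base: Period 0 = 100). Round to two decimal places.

Paasche quantity index uses current-period prices as weights.
ΣP(Period 1)·Q(Period 1) = 2080.66×10 + 415.20×11 + 66.18×13 + 24633.37×1 + 396.77×11 + 378.03×8 = 20806.6 + 4567.2 + 860.34 + 24633.37 + 4364.47 + 3024.24 = 58256.22
ΣP(Period 1)·Q(Period 0) = 2080.66×8 + 415.20×12 + 66.18×13 + 24633.37×1 + 396.77×12 + 378.03×10 = 16645.28 + 4982.4 + 860.34 + 24633.37 + 4761.24 + 3780.3 = 55662.93
Index = 58256.22 / 55662.93 × 100 = 104.6589

104.66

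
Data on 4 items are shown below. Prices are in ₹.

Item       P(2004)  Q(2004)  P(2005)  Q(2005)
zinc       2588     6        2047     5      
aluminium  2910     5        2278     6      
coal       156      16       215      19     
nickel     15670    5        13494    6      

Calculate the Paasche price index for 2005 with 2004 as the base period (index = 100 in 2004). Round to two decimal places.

85.53

Paasche price index uses current-period quantities as weights.
ΣP(2005)·Q(2005) = 2047×5 + 2278×6 + 215×19 + 13494×6 = 10235 + 13668 + 4085 + 80964 = 108952
ΣP(2004)·Q(2005) = 2588×5 + 2910×6 + 156×19 + 15670×6 = 12940 + 17460 + 2964 + 94020 = 127384
Index = 108952 / 127384 × 100 = 85.5304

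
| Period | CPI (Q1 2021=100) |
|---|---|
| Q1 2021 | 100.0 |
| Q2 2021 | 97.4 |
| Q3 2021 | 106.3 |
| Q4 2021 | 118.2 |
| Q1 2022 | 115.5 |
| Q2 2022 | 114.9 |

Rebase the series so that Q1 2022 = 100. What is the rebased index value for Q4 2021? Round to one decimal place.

Rebased(Q4 2021) = 118.2 / 115.5 × 100 = 102.3377

102.3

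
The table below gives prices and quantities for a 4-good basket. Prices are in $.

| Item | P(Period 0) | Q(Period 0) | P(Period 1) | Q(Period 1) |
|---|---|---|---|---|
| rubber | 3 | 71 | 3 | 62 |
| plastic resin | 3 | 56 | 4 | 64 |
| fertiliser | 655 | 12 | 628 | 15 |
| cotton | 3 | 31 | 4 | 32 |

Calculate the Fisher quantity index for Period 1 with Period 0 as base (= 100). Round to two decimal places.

Laspeyres component (base-period weights):
ΣP(Period 0)Q(Period 1) = 3×62 + 3×64 + 655×15 + 3×32 = 186 + 192 + 9825 + 96 = 10299
ΣP(Period 0)Q(Period 0) = 3×71 + 3×56 + 655×12 + 3×31 = 213 + 168 + 7860 + 93 = 8334
L = 10299 / 8334 × 100 = 123.5781
Paasche component (current-period weights):
ΣP(Period 1)Q(Period 1) = 3×62 + 4×64 + 628×15 + 4×32 = 186 + 256 + 9420 + 128 = 9990
ΣP(Period 1)Q(Period 0) = 3×71 + 4×56 + 628×12 + 4×31 = 213 + 224 + 7536 + 124 = 8097
P = 9990 / 8097 × 100 = 123.3790
Fisher = √(L × P) = √(123.5781 × 123.3790) = 123.4785

123.48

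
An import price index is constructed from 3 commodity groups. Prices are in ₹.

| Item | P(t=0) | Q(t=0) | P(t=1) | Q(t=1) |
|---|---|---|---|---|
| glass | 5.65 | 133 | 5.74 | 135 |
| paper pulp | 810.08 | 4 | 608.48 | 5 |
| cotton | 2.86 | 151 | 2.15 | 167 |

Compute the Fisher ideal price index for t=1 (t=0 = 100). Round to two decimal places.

Laspeyres component (base-period weights):
ΣP(t=1)Q(t=0) = 5.74×133 + 608.48×4 + 2.15×151 = 763.42 + 2433.92 + 324.65 = 3521.99
ΣP(t=0)Q(t=0) = 5.65×133 + 810.08×4 + 2.86×151 = 751.45 + 3240.32 + 431.86 = 4423.63
L = 3521.99 / 4423.63 × 100 = 79.6176
Paasche component (current-period weights):
ΣP(t=1)Q(t=1) = 5.74×135 + 608.48×5 + 2.15×167 = 774.9 + 3042.4 + 359.05 = 4176.35
ΣP(t=0)Q(t=1) = 5.65×135 + 810.08×5 + 2.86×167 = 762.75 + 4050.4 + 477.62 = 5290.77
P = 4176.35 / 5290.77 × 100 = 78.9365
Fisher = √(L × P) = √(79.6176 × 78.9365) = 79.2764

79.28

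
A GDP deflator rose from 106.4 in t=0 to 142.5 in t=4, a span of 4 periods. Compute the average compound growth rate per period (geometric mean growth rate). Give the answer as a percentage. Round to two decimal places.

7.58%

Growth factor = (142.5/106.4)^(1/4) = (1.339286)^(1/4) = 1.075767
Growth rate = 1.075767 − 1 = 0.075767 = 7.5767%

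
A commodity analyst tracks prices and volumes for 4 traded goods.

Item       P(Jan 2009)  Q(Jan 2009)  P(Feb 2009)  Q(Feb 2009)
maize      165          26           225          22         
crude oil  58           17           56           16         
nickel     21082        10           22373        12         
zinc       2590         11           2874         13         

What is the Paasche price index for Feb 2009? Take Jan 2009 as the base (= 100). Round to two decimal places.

107.03

Paasche price index uses current-period quantities as weights.
ΣP(Feb 2009)·Q(Feb 2009) = 225×22 + 56×16 + 22373×12 + 2874×13 = 4950 + 896 + 268476 + 37362 = 311684
ΣP(Jan 2009)·Q(Feb 2009) = 165×22 + 58×16 + 21082×12 + 2590×13 = 3630 + 928 + 252984 + 33670 = 291212
Index = 311684 / 291212 × 100 = 107.0299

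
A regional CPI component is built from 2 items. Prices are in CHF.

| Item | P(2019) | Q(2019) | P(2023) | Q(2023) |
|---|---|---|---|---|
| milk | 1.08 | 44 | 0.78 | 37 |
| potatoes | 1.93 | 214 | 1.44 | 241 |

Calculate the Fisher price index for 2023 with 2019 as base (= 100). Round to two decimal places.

74.39

Laspeyres component (base-period weights):
ΣP(2023)Q(2019) = 0.78×44 + 1.44×214 = 34.32 + 308.16 = 342.48
ΣP(2019)Q(2019) = 1.08×44 + 1.93×214 = 47.52 + 413.02 = 460.54
L = 342.48 / 460.54 × 100 = 74.3649
Paasche component (current-period weights):
ΣP(2023)Q(2023) = 0.78×37 + 1.44×241 = 28.86 + 347.04 = 375.9
ΣP(2019)Q(2023) = 1.08×37 + 1.93×241 = 39.96 + 465.13 = 505.09
P = 375.9 / 505.09 × 100 = 74.4224
Fisher = √(L × P) = √(74.3649 × 74.4224) = 74.3936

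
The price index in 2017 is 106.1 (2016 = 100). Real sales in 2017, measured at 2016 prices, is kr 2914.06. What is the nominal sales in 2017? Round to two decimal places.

Nominal = Real × (Index/100) = 2914.06 × (106.1/100)
        = 2914.06 × 1.061 = 3091.8177

3091.82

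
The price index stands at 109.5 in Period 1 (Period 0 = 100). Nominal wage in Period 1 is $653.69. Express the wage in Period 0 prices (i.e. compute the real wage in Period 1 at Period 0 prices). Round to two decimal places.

596.98

Real = Nominal ÷ (Index/100) = 653.69 ÷ (109.5/100)
     = 653.69 ÷ 1.095 = 596.9772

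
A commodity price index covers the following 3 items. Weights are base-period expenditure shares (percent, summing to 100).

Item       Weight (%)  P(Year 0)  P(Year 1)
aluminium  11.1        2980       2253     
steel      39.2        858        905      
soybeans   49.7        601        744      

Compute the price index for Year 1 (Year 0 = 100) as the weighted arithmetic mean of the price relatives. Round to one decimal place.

aluminium: 11.1 × (2253/2980) = 11.1 × 0.756040 = 8.3920
steel: 39.2 × (905/858) = 39.2 × 1.054779 = 41.3473
soybeans: 49.7 × (744/601) = 49.7 × 1.237937 = 61.5255
Index = Σ wᵢ·(p₁ᵢ/p₀ᵢ) = 8.3920 + 41.3473 + 61.5255 = 111.2648

111.3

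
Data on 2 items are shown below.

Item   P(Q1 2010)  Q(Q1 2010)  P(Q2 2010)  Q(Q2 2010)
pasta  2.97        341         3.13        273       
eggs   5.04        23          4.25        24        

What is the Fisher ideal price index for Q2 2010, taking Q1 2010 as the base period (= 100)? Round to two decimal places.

Laspeyres component (base-period weights):
ΣP(Q2 2010)Q(Q1 2010) = 3.13×341 + 4.25×23 = 1067.33 + 97.75 = 1165.08
ΣP(Q1 2010)Q(Q1 2010) = 2.97×341 + 5.04×23 = 1012.77 + 115.92 = 1128.69
L = 1165.08 / 1128.69 × 100 = 103.2241
Paasche component (current-period weights):
ΣP(Q2 2010)Q(Q2 2010) = 3.13×273 + 4.25×24 = 854.49 + 102 = 956.49
ΣP(Q1 2010)Q(Q2 2010) = 2.97×273 + 5.04×24 = 810.81 + 120.96 = 931.77
P = 956.49 / 931.77 × 100 = 102.6530
Fisher = √(L × P) = √(103.2241 × 102.6530) = 102.9382

102.94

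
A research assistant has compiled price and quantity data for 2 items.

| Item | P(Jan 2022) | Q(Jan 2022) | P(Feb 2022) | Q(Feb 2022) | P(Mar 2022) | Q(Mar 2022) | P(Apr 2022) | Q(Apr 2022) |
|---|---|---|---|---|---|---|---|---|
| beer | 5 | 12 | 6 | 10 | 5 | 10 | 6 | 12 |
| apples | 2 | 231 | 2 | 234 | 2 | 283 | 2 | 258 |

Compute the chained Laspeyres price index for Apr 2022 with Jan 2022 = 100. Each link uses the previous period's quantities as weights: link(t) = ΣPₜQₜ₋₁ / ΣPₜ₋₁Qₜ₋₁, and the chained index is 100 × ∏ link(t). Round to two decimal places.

101.99

Link Jan 2022→Feb 2022:
ΣP(Feb 2022)Q(Jan 2022) = 6×12 + 2×231 = 72 + 462 = 534
ΣP(Jan 2022)Q(Jan 2022) = 5×12 + 2×231 = 60 + 462 = 522
link = 534/522 = 1.022989
Link Feb 2022→Mar 2022:
ΣP(Mar 2022)Q(Feb 2022) = 5×10 + 2×234 = 50 + 468 = 518
ΣP(Feb 2022)Q(Feb 2022) = 6×10 + 2×234 = 60 + 468 = 528
link = 518/528 = 0.981061
Link Mar 2022→Apr 2022:
ΣP(Apr 2022)Q(Mar 2022) = 6×10 + 2×283 = 60 + 566 = 626
ΣP(Mar 2022)Q(Mar 2022) = 5×10 + 2×283 = 50 + 566 = 616
link = 626/616 = 1.016234
Chained index = 100 × 1.022989 × 0.981061 × 1.016234 = 101.9906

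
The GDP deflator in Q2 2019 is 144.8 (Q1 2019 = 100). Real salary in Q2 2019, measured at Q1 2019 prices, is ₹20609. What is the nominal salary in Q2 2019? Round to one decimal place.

29841.8

Nominal = Real × (Index/100) = 20609 × (144.8/100)
        = 20609 × 1.448 = 29841.8320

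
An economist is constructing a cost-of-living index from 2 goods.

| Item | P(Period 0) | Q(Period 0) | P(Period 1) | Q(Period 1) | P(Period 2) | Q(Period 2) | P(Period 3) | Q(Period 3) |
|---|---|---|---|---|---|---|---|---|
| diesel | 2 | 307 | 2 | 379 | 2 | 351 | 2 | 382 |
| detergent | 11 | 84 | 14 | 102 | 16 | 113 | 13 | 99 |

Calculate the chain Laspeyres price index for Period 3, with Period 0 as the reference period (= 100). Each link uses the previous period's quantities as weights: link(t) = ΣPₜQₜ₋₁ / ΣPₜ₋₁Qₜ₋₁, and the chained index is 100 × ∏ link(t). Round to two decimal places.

110.06

Link Period 0→Period 1:
ΣP(Period 1)Q(Period 0) = 2×307 + 14×84 = 614 + 1176 = 1790
ΣP(Period 0)Q(Period 0) = 2×307 + 11×84 = 614 + 924 = 1538
link = 1790/1538 = 1.163849
Link Period 1→Period 2:
ΣP(Period 2)Q(Period 1) = 2×379 + 16×102 = 758 + 1632 = 2390
ΣP(Period 1)Q(Period 1) = 2×379 + 14×102 = 758 + 1428 = 2186
link = 2390/2186 = 1.093321
Link Period 2→Period 3:
ΣP(Period 3)Q(Period 2) = 2×351 + 13×113 = 702 + 1469 = 2171
ΣP(Period 2)Q(Period 2) = 2×351 + 16×113 = 702 + 1808 = 2510
link = 2171/2510 = 0.864940
Chained index = 100 × 1.163849 × 1.093321 × 0.864940 = 110.0603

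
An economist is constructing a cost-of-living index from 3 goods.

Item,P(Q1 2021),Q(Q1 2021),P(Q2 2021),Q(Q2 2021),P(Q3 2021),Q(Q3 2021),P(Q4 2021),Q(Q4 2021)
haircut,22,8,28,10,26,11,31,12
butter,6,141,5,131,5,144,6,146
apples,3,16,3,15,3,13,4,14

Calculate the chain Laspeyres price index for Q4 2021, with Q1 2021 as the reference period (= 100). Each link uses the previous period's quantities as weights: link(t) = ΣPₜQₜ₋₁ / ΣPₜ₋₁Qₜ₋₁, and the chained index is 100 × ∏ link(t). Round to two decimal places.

Link Q1 2021→Q2 2021:
ΣP(Q2 2021)Q(Q1 2021) = 28×8 + 5×141 + 3×16 = 224 + 705 + 48 = 977
ΣP(Q1 2021)Q(Q1 2021) = 22×8 + 6×141 + 3×16 = 176 + 846 + 48 = 1070
link = 977/1070 = 0.913084
Link Q2 2021→Q3 2021:
ΣP(Q3 2021)Q(Q2 2021) = 26×10 + 5×131 + 3×15 = 260 + 655 + 45 = 960
ΣP(Q2 2021)Q(Q2 2021) = 28×10 + 5×131 + 3×15 = 280 + 655 + 45 = 980
link = 960/980 = 0.979592
Link Q3 2021→Q4 2021:
ΣP(Q4 2021)Q(Q3 2021) = 31×11 + 6×144 + 4×13 = 341 + 864 + 52 = 1257
ΣP(Q3 2021)Q(Q3 2021) = 26×11 + 5×144 + 3×13 = 286 + 720 + 39 = 1045
link = 1257/1045 = 1.202871
Chained index = 100 × 0.913084 × 0.979592 × 1.202871 = 107.5907

107.59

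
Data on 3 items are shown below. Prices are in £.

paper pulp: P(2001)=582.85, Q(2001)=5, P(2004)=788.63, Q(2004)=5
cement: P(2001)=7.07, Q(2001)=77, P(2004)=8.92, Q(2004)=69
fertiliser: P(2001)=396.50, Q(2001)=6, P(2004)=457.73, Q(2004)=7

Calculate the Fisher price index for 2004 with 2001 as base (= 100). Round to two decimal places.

126.01

Laspeyres component (base-period weights):
ΣP(2004)Q(2001) = 788.63×5 + 8.92×77 + 457.73×6 = 3943.15 + 686.84 + 2746.38 = 7376.37
ΣP(2001)Q(2001) = 582.85×5 + 7.07×77 + 396.50×6 = 2914.25 + 544.39 + 2379 = 5837.64
L = 7376.37 / 5837.64 × 100 = 126.3588
Paasche component (current-period weights):
ΣP(2004)Q(2004) = 788.63×5 + 8.92×69 + 457.73×7 = 3943.15 + 615.48 + 3204.11 = 7762.74
ΣP(2001)Q(2004) = 582.85×5 + 7.07×69 + 396.50×7 = 2914.25 + 487.83 + 2775.5 = 6177.58
P = 7762.74 / 6177.58 × 100 = 125.6599
Fisher = √(L × P) = √(126.3588 × 125.6599) = 126.0088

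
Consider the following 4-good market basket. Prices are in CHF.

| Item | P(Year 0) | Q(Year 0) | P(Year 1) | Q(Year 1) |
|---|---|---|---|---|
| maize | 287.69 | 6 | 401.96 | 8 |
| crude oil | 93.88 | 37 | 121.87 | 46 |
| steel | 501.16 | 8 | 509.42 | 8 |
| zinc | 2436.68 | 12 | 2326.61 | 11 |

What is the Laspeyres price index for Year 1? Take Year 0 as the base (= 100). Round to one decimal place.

101.2

Laspeyres price index uses base-period quantities as weights.
ΣP(Year 1)·Q(Year 0) = 401.96×6 + 121.87×37 + 509.42×8 + 2326.61×12 = 2411.76 + 4509.19 + 4075.36 + 27919.32 = 38915.63
ΣP(Year 0)·Q(Year 0) = 287.69×6 + 93.88×37 + 501.16×8 + 2436.68×12 = 1726.14 + 3473.56 + 4009.28 + 29240.16 = 38449.14
Index = 38915.63 / 38449.14 × 100 = 101.2133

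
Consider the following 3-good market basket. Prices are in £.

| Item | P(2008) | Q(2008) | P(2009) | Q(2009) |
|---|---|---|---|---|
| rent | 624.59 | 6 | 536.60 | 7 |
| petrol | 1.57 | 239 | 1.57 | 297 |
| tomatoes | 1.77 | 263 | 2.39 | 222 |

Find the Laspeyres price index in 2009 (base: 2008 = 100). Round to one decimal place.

92.0

Laspeyres price index uses base-period quantities as weights.
ΣP(2009)·Q(2008) = 536.60×6 + 1.57×239 + 2.39×263 = 3219.6 + 375.23 + 628.57 = 4223.4
ΣP(2008)·Q(2008) = 624.59×6 + 1.57×239 + 1.77×263 = 3747.54 + 375.23 + 465.51 = 4588.28
Index = 4223.4 / 4588.28 × 100 = 92.0476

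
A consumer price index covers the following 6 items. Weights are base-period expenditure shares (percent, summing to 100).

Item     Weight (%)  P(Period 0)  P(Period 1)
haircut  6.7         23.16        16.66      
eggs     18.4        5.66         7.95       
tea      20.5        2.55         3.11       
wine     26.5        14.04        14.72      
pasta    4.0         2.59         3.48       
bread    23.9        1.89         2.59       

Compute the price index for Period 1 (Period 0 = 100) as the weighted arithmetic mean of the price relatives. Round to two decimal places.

121.58

haircut: 6.7 × (16.66/23.16) = 6.7 × 0.719344 = 4.8196
eggs: 18.4 × (7.95/5.66) = 18.4 × 1.404594 = 25.8445
tea: 20.5 × (3.11/2.55) = 20.5 × 1.219608 = 25.0020
wine: 26.5 × (14.72/14.04) = 26.5 × 1.048433 = 27.7835
pasta: 4.0 × (3.48/2.59) = 4.0 × 1.343629 = 5.3745
bread: 23.9 × (2.59/1.89) = 23.9 × 1.370370 = 32.7519
Index = Σ wᵢ·(p₁ᵢ/p₀ᵢ) = 4.8196 + 25.8445 + 25.0020 + 27.7835 + 5.3745 + 32.7519 = 121.5759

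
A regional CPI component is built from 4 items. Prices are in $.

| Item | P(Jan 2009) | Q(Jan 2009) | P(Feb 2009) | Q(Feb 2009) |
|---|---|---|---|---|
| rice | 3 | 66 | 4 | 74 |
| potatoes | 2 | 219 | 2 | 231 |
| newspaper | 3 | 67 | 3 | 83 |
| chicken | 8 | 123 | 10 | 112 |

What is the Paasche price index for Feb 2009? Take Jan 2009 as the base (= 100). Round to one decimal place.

Paasche price index uses current-period quantities as weights.
ΣP(Feb 2009)·Q(Feb 2009) = 4×74 + 2×231 + 3×83 + 10×112 = 296 + 462 + 249 + 1120 = 2127
ΣP(Jan 2009)·Q(Feb 2009) = 3×74 + 2×231 + 3×83 + 8×112 = 222 + 462 + 249 + 896 = 1829
Index = 2127 / 1829 × 100 = 116.2931

116.3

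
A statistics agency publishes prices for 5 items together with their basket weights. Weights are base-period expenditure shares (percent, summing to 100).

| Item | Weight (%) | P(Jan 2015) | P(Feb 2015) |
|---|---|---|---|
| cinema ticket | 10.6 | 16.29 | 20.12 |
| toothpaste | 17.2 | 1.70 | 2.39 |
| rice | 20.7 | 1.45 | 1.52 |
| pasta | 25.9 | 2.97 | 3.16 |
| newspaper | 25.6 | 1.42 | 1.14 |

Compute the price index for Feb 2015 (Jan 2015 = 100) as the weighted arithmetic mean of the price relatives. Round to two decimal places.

107.08

cinema ticket: 10.6 × (20.12/16.29) = 10.6 × 1.235114 = 13.0922
toothpaste: 17.2 × (2.39/1.70) = 17.2 × 1.405882 = 24.1812
rice: 20.7 × (1.52/1.45) = 20.7 × 1.048276 = 21.6993
pasta: 25.9 × (3.16/2.97) = 25.9 × 1.063973 = 27.5569
newspaper: 25.6 × (1.14/1.42) = 25.6 × 0.802817 = 20.5521
Index = Σ wᵢ·(p₁ᵢ/p₀ᵢ) = 13.0922 + 24.1812 + 21.6993 + 27.5569 + 20.5521 = 107.0817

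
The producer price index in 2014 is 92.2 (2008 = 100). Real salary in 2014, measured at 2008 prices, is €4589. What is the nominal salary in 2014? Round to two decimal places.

4231.06

Nominal = Real × (Index/100) = 4589 × (92.2/100)
        = 4589 × 0.922 = 4231.0580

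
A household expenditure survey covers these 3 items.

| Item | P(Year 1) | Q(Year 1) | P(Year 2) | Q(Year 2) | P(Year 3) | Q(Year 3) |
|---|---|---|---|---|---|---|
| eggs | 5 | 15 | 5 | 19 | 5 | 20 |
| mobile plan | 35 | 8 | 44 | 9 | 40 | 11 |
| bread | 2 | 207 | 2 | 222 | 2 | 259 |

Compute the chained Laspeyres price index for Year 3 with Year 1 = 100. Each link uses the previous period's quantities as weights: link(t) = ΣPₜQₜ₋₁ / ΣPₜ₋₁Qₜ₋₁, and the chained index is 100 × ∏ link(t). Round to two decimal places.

Link Year 1→Year 2:
ΣP(Year 2)Q(Year 1) = 5×15 + 44×8 + 2×207 = 75 + 352 + 414 = 841
ΣP(Year 1)Q(Year 1) = 5×15 + 35×8 + 2×207 = 75 + 280 + 414 = 769
link = 841/769 = 1.093628
Link Year 2→Year 3:
ΣP(Year 3)Q(Year 2) = 5×19 + 40×9 + 2×222 = 95 + 360 + 444 = 899
ΣP(Year 2)Q(Year 2) = 5×19 + 44×9 + 2×222 = 95 + 396 + 444 = 935
link = 899/935 = 0.961497
Chained index = 100 × 1.093628 × 0.961497 = 105.1520

105.15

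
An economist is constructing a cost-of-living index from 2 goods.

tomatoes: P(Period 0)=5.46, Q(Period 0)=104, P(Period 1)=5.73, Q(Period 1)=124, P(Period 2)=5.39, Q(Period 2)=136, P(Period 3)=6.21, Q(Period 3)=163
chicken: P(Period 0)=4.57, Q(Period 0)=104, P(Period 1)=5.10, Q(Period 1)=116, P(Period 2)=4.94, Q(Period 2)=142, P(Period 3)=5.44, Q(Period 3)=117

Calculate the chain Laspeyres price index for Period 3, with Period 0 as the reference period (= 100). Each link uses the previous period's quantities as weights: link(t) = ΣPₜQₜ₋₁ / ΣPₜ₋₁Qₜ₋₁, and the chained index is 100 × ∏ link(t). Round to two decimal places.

116.04

Link Period 0→Period 1:
ΣP(Period 1)Q(Period 0) = 5.73×104 + 5.10×104 = 595.92 + 530.4 = 1126.32
ΣP(Period 0)Q(Period 0) = 5.46×104 + 4.57×104 = 567.84 + 475.28 = 1043.12
link = 1126.32/1043.12 = 1.079761
Link Period 1→Period 2:
ΣP(Period 2)Q(Period 1) = 5.39×124 + 4.94×116 = 668.36 + 573.04 = 1241.4
ΣP(Period 1)Q(Period 1) = 5.73×124 + 5.10×116 = 710.52 + 591.6 = 1302.12
link = 1241.4/1302.12 = 0.953368
Link Period 2→Period 3:
ΣP(Period 3)Q(Period 2) = 6.21×136 + 5.44×142 = 844.56 + 772.48 = 1617.04
ΣP(Period 2)Q(Period 2) = 5.39×136 + 4.94×142 = 733.04 + 701.48 = 1434.52
link = 1617.04/1434.52 = 1.127234
Chained index = 100 × 1.079761 × 0.953368 × 1.127234 = 116.0386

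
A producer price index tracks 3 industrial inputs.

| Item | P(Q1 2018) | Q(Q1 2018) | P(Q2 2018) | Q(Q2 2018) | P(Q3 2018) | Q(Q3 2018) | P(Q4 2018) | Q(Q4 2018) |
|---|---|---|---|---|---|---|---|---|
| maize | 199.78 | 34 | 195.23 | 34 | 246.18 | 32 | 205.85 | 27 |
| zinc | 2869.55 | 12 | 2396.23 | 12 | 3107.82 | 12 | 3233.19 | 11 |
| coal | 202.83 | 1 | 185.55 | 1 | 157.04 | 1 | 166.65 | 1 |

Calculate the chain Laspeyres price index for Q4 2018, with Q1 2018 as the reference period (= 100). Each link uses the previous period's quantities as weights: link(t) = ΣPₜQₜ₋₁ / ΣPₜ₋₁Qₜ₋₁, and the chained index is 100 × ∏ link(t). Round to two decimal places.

Link Q1 2018→Q2 2018:
ΣP(Q2 2018)Q(Q1 2018) = 195.23×34 + 2396.23×12 + 185.55×1 = 6637.82 + 28754.76 + 185.55 = 35578.13
ΣP(Q1 2018)Q(Q1 2018) = 199.78×34 + 2869.55×12 + 202.83×1 = 6792.52 + 34434.6 + 202.83 = 41429.95
link = 35578.13/41429.95 = 0.858754
Link Q2 2018→Q3 2018:
ΣP(Q3 2018)Q(Q2 2018) = 246.18×34 + 3107.82×12 + 157.04×1 = 8370.12 + 37293.84 + 157.04 = 45821
ΣP(Q2 2018)Q(Q2 2018) = 195.23×34 + 2396.23×12 + 185.55×1 = 6637.82 + 28754.76 + 185.55 = 35578.13
link = 45821/35578.13 = 1.287898
Link Q3 2018→Q4 2018:
ΣP(Q4 2018)Q(Q3 2018) = 205.85×32 + 3233.19×12 + 166.65×1 = 6587.2 + 38798.28 + 166.65 = 45552.13
ΣP(Q3 2018)Q(Q3 2018) = 246.18×32 + 3107.82×12 + 157.04×1 = 7877.76 + 37293.84 + 157.04 = 45328.64
link = 45552.13/45328.64 = 1.004930
Chained index = 100 × 0.858754 × 1.287898 × 1.004930 = 111.1440

111.14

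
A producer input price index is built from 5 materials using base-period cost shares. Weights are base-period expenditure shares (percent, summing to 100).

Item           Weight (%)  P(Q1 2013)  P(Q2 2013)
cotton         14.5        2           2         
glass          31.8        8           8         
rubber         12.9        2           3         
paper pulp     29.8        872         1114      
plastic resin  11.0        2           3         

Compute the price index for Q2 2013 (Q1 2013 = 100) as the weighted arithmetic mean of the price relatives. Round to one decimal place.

cotton: 14.5 × (2/2) = 14.5 × 1.000000 = 14.5000
glass: 31.8 × (8/8) = 31.8 × 1.000000 = 31.8000
rubber: 12.9 × (3/2) = 12.9 × 1.500000 = 19.3500
paper pulp: 29.8 × (1114/872) = 29.8 × 1.277523 = 38.0702
plastic resin: 11.0 × (3/2) = 11.0 × 1.500000 = 16.5000
Index = Σ wᵢ·(p₁ᵢ/p₀ᵢ) = 14.5000 + 31.8000 + 19.3500 + 38.0702 + 16.5000 = 120.2202

120.2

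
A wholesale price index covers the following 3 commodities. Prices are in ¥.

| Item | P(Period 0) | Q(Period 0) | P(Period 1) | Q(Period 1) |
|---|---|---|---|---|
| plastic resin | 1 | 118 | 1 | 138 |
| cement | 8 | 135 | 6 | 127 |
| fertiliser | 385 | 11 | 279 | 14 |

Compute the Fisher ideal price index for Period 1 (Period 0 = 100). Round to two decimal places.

73.51

Laspeyres component (base-period weights):
ΣP(Period 1)Q(Period 0) = 1×118 + 6×135 + 279×11 = 118 + 810 + 3069 = 3997
ΣP(Period 0)Q(Period 0) = 1×118 + 8×135 + 385×11 = 118 + 1080 + 4235 = 5433
L = 3997 / 5433 × 100 = 73.5689
Paasche component (current-period weights):
ΣP(Period 1)Q(Period 1) = 1×138 + 6×127 + 279×14 = 138 + 762 + 3906 = 4806
ΣP(Period 0)Q(Period 1) = 1×138 + 8×127 + 385×14 = 138 + 1016 + 5390 = 6544
P = 4806 / 6544 × 100 = 73.4413
Fisher = √(L × P) = √(73.5689 × 73.4413) = 73.5051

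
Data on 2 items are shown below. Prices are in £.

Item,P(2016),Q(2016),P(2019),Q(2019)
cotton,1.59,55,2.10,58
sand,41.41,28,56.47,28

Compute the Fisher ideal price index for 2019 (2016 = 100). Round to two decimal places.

136.06

Laspeyres component (base-period weights):
ΣP(2019)Q(2016) = 2.10×55 + 56.47×28 = 115.5 + 1581.16 = 1696.66
ΣP(2016)Q(2016) = 1.59×55 + 41.41×28 = 87.45 + 1159.48 = 1246.93
L = 1696.66 / 1246.93 × 100 = 136.0670
Paasche component (current-period weights):
ΣP(2019)Q(2019) = 2.10×58 + 56.47×28 = 121.8 + 1581.16 = 1702.96
ΣP(2016)Q(2019) = 1.59×58 + 41.41×28 = 92.22 + 1159.48 = 1251.7
P = 1702.96 / 1251.7 × 100 = 136.0518
Fisher = √(L × P) = √(136.0670 × 136.0518) = 136.0594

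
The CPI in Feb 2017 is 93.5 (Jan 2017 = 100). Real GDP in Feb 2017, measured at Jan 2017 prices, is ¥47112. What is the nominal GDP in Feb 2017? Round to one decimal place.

44049.7

Nominal = Real × (Index/100) = 47112 × (93.5/100)
        = 47112 × 0.935 = 44049.7200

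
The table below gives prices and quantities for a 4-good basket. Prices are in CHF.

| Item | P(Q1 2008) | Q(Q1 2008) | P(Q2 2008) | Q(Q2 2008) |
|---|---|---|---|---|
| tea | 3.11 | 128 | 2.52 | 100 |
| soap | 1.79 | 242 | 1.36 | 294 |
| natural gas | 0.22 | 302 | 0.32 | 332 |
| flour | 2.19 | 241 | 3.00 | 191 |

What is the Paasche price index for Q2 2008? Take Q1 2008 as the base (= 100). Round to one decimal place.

100.2

Paasche price index uses current-period quantities as weights.
ΣP(Q2 2008)·Q(Q2 2008) = 2.52×100 + 1.36×294 + 0.32×332 + 3.00×191 = 252 + 399.84 + 106.24 + 573 = 1331.08
ΣP(Q1 2008)·Q(Q2 2008) = 3.11×100 + 1.79×294 + 0.22×332 + 2.19×191 = 311 + 526.26 + 73.04 + 418.29 = 1328.59
Index = 1331.08 / 1328.59 × 100 = 100.1874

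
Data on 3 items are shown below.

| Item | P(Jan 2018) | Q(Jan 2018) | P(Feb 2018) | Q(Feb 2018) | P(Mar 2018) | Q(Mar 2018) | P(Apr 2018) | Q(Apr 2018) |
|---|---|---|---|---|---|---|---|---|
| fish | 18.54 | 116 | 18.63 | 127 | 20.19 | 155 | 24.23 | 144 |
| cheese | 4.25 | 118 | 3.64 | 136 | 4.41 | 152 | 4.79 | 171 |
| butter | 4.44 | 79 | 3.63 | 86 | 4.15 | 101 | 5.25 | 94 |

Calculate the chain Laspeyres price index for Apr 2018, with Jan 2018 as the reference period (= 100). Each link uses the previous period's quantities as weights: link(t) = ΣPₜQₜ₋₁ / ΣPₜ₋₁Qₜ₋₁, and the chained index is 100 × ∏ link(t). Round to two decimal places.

Link Jan 2018→Feb 2018:
ΣP(Feb 2018)Q(Jan 2018) = 18.63×116 + 3.64×118 + 3.63×79 = 2161.08 + 429.52 + 286.77 = 2877.37
ΣP(Jan 2018)Q(Jan 2018) = 18.54×116 + 4.25×118 + 4.44×79 = 2150.64 + 501.5 + 350.76 = 3002.9
link = 2877.37/3002.9 = 0.958197
Link Feb 2018→Mar 2018:
ΣP(Mar 2018)Q(Feb 2018) = 20.19×127 + 4.41×136 + 4.15×86 = 2564.13 + 599.76 + 356.9 = 3520.79
ΣP(Feb 2018)Q(Feb 2018) = 18.63×127 + 3.64×136 + 3.63×86 = 2366.01 + 495.04 + 312.18 = 3173.23
link = 3520.79/3173.23 = 1.109529
Link Mar 2018→Apr 2018:
ΣP(Apr 2018)Q(Mar 2018) = 24.23×155 + 4.79×152 + 5.25×101 = 3755.65 + 728.08 + 530.25 = 5013.98
ΣP(Mar 2018)Q(Mar 2018) = 20.19×155 + 4.41×152 + 4.15×101 = 3129.45 + 670.32 + 419.15 = 4218.92
link = 5013.98/4218.92 = 1.188451
Chained index = 100 × 0.958197 × 1.109529 × 1.188451 = 126.3498

126.35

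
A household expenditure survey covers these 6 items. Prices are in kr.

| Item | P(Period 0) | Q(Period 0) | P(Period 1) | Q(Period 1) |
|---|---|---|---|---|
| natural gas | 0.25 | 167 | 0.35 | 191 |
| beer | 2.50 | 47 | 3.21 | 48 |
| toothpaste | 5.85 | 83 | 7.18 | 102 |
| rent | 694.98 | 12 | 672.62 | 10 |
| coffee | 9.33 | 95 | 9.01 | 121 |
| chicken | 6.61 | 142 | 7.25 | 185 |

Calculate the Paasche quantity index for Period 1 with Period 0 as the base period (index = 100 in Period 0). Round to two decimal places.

93.95

Paasche quantity index uses current-period prices as weights.
ΣP(Period 1)·Q(Period 1) = 0.35×191 + 3.21×48 + 7.18×102 + 672.62×10 + 9.01×121 + 7.25×185 = 66.85 + 154.08 + 732.36 + 6726.2 + 1090.21 + 1341.25 = 10110.95
ΣP(Period 1)·Q(Period 0) = 0.35×167 + 3.21×47 + 7.18×83 + 672.62×12 + 9.01×95 + 7.25×142 = 58.45 + 150.87 + 595.94 + 8071.44 + 855.95 + 1029.5 = 10762.15
Index = 10110.95 / 10762.15 × 100 = 93.9492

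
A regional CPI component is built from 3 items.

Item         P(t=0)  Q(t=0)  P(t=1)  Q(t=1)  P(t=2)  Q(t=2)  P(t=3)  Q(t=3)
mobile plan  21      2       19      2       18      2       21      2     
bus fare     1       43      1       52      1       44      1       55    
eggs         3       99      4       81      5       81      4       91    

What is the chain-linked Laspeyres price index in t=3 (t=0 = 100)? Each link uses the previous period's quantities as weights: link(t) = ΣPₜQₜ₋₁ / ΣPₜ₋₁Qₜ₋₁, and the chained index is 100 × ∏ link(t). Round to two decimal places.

Link t=0→t=1:
ΣP(t=1)Q(t=0) = 19×2 + 1×43 + 4×99 = 38 + 43 + 396 = 477
ΣP(t=0)Q(t=0) = 21×2 + 1×43 + 3×99 = 42 + 43 + 297 = 382
link = 477/382 = 1.248691
Link t=1→t=2:
ΣP(t=2)Q(t=1) = 18×2 + 1×52 + 5×81 = 36 + 52 + 405 = 493
ΣP(t=1)Q(t=1) = 19×2 + 1×52 + 4×81 = 38 + 52 + 324 = 414
link = 493/414 = 1.190821
Link t=2→t=3:
ΣP(t=3)Q(t=2) = 21×2 + 1×44 + 4×81 = 42 + 44 + 324 = 410
ΣP(t=2)Q(t=2) = 18×2 + 1×44 + 5×81 = 36 + 44 + 405 = 485
link = 410/485 = 0.845361
Chained index = 100 × 1.248691 × 1.190821 × 0.845361 = 125.7024

125.70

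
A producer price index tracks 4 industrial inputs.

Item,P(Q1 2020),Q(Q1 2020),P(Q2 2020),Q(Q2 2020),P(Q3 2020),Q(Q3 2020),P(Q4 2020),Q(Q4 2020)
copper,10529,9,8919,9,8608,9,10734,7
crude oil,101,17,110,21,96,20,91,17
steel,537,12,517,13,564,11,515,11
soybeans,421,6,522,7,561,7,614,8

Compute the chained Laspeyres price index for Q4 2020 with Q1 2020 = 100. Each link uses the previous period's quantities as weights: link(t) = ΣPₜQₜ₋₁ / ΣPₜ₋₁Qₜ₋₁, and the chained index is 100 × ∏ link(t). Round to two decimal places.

102.54

Link Q1 2020→Q2 2020:
ΣP(Q2 2020)Q(Q1 2020) = 8919×9 + 110×17 + 517×12 + 522×6 = 80271 + 1870 + 6204 + 3132 = 91477
ΣP(Q1 2020)Q(Q1 2020) = 10529×9 + 101×17 + 537×12 + 421×6 = 94761 + 1717 + 6444 + 2526 = 105448
link = 91477/105448 = 0.867508
Link Q2 2020→Q3 2020:
ΣP(Q3 2020)Q(Q2 2020) = 8608×9 + 96×21 + 564×13 + 561×7 = 77472 + 2016 + 7332 + 3927 = 90747
ΣP(Q2 2020)Q(Q2 2020) = 8919×9 + 110×21 + 517×13 + 522×7 = 80271 + 2310 + 6721 + 3654 = 92956
link = 90747/92956 = 0.976236
Link Q3 2020→Q4 2020:
ΣP(Q4 2020)Q(Q3 2020) = 10734×9 + 91×20 + 515×11 + 614×7 = 96606 + 1820 + 5665 + 4298 = 108389
ΣP(Q3 2020)Q(Q3 2020) = 8608×9 + 96×20 + 564×11 + 561×7 = 77472 + 1920 + 6204 + 3927 = 89523
link = 108389/89523 = 1.210739
Chained index = 100 × 0.867508 × 0.976236 × 1.210739 = 102.5366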